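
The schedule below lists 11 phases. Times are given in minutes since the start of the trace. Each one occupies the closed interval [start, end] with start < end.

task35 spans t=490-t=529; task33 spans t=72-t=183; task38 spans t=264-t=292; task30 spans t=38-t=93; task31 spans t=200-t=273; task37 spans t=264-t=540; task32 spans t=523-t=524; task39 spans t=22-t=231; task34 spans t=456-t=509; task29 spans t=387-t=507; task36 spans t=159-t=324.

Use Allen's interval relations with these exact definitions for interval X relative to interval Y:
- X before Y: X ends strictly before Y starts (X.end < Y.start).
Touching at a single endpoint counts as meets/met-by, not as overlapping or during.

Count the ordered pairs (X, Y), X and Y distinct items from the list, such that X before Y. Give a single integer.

35

Checking all 110 ordered pairs for relation 'before'; matching pairs in alphabetical order:
(task29, task32): task29 before task32 ✓
(task30, task29): task30 before task29 ✓
(task30, task31): task30 before task31 ✓
(task30, task32): task30 before task32 ✓
(task30, task34): task30 before task34 ✓
(task30, task35): task30 before task35 ✓
(task30, task36): task30 before task36 ✓
(task30, task37): task30 before task37 ✓
(task30, task38): task30 before task38 ✓
(task31, task29): task31 before task29 ✓
(task31, task32): task31 before task32 ✓
(task31, task34): task31 before task34 ✓
(task31, task35): task31 before task35 ✓
(task33, task29): task33 before task29 ✓
(task33, task31): task33 before task31 ✓
(task33, task32): task33 before task32 ✓
(task33, task34): task33 before task34 ✓
(task33, task35): task33 before task35 ✓
(task33, task37): task33 before task37 ✓
(task33, task38): task33 before task38 ✓
(task34, task32): task34 before task32 ✓
(task36, task29): task36 before task29 ✓
(task36, task32): task36 before task32 ✓
(task36, task34): task36 before task34 ✓
... plus 11 further pairs not listed.
Count: 35.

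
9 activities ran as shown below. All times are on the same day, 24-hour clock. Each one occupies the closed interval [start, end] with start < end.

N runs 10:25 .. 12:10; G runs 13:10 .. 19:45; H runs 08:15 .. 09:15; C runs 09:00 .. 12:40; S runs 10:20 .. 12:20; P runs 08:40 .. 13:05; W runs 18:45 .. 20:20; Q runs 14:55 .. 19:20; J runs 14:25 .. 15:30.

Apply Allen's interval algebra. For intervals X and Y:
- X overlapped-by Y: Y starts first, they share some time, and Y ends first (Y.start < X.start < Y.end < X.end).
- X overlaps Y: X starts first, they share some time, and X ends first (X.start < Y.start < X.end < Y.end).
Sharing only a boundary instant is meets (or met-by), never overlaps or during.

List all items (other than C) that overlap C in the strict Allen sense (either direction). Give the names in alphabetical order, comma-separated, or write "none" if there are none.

Target C = [09:00, 12:40].
G [13:10, 19:45] → after → no.
H [08:15, 09:15] → overlaps → yes.
J [14:25, 15:30] → after → no.
N [10:25, 12:10] → during → no.
P [08:40, 13:05] → contains → no.
Q [14:55, 19:20] → after → no.
S [10:20, 12:20] → during → no.
W [18:45, 20:20] → after → no.
Result: H.

H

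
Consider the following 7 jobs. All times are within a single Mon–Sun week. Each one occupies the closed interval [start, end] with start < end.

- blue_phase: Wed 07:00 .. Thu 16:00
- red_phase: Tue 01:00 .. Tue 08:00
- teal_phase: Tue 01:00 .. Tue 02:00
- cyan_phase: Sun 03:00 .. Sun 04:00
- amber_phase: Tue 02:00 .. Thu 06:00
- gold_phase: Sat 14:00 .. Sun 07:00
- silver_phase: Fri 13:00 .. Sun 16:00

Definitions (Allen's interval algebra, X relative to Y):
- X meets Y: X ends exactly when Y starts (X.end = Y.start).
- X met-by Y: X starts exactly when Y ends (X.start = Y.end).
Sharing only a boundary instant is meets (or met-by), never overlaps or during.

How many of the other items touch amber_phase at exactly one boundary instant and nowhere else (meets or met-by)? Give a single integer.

Target amber_phase = [Tue 02:00, Thu 06:00].
blue_phase [Wed 07:00, Thu 16:00] → overlapped-by → no.
cyan_phase [Sun 03:00, Sun 04:00] → after → no.
gold_phase [Sat 14:00, Sun 07:00] → after → no.
red_phase [Tue 01:00, Tue 08:00] → overlaps → no.
silver_phase [Fri 13:00, Sun 16:00] → after → no.
teal_phase [Tue 01:00, Tue 02:00] → meets → counts.
Total: 1.

1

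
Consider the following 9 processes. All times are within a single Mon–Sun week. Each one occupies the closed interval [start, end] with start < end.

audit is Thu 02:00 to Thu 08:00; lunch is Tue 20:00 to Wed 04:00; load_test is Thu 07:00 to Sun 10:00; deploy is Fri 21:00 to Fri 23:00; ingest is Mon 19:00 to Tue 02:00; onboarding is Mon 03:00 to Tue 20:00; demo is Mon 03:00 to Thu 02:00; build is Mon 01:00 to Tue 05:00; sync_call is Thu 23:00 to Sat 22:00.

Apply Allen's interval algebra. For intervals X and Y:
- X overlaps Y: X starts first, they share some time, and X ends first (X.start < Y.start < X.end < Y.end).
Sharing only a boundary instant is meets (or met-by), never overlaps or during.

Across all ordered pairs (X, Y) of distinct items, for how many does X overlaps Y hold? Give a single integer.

Checking all 72 ordered pairs for relation 'overlaps'; matching pairs in alphabetical order:
(audit, load_test): audit overlaps load_test ✓
(build, demo): build overlaps demo ✓
(build, onboarding): build overlaps onboarding ✓
Count: 3.

3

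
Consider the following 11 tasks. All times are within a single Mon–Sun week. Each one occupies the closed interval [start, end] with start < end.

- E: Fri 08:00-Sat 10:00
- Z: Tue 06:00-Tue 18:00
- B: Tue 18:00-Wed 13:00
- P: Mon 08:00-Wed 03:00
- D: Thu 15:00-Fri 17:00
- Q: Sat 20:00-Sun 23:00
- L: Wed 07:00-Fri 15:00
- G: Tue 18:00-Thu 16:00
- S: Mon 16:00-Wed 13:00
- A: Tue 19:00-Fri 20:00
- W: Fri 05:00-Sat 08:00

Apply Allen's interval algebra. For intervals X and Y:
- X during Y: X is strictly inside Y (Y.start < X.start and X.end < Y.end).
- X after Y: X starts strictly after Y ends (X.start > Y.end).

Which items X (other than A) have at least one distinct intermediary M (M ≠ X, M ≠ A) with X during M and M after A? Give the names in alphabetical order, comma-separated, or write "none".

Target A = [Tue 19:00, Fri 20:00].
Intermediaries M with M after A: Q.
Via Q — items with X during Q: none.
Union: none.

none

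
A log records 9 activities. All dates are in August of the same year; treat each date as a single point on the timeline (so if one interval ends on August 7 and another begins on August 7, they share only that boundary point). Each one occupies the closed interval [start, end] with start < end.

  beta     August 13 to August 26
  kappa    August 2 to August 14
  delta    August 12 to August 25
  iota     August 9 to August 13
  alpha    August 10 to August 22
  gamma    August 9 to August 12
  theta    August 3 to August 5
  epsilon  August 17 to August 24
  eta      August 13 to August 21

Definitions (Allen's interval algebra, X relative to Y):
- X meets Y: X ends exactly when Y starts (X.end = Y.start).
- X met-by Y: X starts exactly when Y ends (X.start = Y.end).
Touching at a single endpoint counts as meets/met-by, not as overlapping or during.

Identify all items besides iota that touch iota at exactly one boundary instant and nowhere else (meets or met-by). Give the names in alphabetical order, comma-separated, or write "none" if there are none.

beta, eta

Target iota = [August 9, August 13].
alpha [August 10, August 22] → overlapped-by → no.
beta [August 13, August 26] → met-by → yes.
delta [August 12, August 25] → overlapped-by → no.
epsilon [August 17, August 24] → after → no.
eta [August 13, August 21] → met-by → yes.
gamma [August 9, August 12] → starts → no.
kappa [August 2, August 14] → contains → no.
theta [August 3, August 5] → before → no.
Result: beta, eta.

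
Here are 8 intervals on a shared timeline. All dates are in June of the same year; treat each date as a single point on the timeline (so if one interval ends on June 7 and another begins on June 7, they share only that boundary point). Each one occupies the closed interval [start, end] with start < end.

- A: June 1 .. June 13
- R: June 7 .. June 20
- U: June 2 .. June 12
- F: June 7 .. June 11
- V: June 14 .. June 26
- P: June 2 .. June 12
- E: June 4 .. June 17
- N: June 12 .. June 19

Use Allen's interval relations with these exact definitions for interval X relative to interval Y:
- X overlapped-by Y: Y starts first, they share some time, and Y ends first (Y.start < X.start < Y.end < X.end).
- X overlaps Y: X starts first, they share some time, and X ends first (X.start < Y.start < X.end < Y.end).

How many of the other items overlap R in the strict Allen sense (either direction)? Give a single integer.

Target R = [June 7, June 20].
A [June 1, June 13] → overlaps → counts.
E [June 4, June 17] → overlaps → counts.
F [June 7, June 11] → starts → no.
N [June 12, June 19] → during → no.
P [June 2, June 12] → overlaps → counts.
U [June 2, June 12] → overlaps → counts.
V [June 14, June 26] → overlapped-by → counts.
Total: 5.

5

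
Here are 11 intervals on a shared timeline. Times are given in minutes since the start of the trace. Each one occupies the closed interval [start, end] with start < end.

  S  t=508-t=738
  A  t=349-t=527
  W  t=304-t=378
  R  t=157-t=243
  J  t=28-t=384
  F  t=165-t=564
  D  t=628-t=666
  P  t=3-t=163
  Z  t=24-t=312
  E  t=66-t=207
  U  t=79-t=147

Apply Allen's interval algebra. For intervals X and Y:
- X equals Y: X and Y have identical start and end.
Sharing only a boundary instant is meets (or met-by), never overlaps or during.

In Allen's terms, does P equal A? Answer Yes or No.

No

P = [t=3, t=163], A = [t=349, t=527].
Actual relation of P to A: before.
Asked whether 'equals' holds → No.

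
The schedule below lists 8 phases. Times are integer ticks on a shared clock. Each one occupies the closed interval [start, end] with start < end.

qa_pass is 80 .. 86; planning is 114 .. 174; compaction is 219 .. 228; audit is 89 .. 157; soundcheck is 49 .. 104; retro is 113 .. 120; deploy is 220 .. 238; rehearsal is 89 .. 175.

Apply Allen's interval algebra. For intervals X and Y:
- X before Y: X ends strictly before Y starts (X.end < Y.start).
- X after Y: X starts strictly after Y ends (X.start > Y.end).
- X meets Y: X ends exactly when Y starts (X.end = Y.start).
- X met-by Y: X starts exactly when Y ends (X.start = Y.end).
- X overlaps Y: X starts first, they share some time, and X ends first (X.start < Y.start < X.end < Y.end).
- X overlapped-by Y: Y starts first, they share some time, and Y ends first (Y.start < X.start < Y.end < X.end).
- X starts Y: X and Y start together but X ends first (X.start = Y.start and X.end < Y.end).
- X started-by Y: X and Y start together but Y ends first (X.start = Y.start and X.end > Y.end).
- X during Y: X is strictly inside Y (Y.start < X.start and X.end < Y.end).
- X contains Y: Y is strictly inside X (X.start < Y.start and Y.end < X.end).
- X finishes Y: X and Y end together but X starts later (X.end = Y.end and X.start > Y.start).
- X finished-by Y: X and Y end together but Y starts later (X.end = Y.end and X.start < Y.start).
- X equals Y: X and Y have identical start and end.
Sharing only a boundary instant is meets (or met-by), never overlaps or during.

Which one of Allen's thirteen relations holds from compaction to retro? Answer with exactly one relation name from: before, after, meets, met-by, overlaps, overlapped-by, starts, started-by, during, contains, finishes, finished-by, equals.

compaction = [219, 228]; retro = [113, 120].
Compare endpoints: compaction.start > retro.start, compaction.start > retro.end, compaction.end > retro.start, compaction.end > retro.end.
That pattern is 'after'.

after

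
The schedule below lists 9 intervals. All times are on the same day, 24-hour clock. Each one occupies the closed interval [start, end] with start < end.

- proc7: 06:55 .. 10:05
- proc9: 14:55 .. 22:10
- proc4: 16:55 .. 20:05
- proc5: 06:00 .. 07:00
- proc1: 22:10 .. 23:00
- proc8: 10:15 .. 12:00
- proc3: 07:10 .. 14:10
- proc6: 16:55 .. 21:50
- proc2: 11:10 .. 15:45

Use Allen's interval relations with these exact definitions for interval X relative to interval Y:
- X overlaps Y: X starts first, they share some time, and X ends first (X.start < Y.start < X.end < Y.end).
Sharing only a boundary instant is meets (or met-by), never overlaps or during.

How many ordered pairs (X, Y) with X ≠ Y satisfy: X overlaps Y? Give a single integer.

5

Checking all 72 ordered pairs for relation 'overlaps'; matching pairs in alphabetical order:
(proc2, proc9): proc2 overlaps proc9 ✓
(proc3, proc2): proc3 overlaps proc2 ✓
(proc5, proc7): proc5 overlaps proc7 ✓
(proc7, proc3): proc7 overlaps proc3 ✓
(proc8, proc2): proc8 overlaps proc2 ✓
Count: 5.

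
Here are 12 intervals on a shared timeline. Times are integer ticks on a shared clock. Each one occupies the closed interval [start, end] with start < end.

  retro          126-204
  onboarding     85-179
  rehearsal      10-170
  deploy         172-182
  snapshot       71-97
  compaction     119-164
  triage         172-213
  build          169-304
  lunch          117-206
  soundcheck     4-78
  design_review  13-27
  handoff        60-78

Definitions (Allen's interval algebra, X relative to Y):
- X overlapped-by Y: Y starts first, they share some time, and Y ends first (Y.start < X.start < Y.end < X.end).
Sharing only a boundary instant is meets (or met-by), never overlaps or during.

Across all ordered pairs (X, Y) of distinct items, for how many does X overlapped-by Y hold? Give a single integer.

18

Checking all 132 ordered pairs for relation 'overlapped-by'; matching pairs in alphabetical order:
(build, lunch): build overlapped-by lunch ✓
(build, onboarding): build overlapped-by onboarding ✓
(build, rehearsal): build overlapped-by rehearsal ✓
(build, retro): build overlapped-by retro ✓
(deploy, onboarding): deploy overlapped-by onboarding ✓
(lunch, onboarding): lunch overlapped-by onboarding ✓
(lunch, rehearsal): lunch overlapped-by rehearsal ✓
(onboarding, rehearsal): onboarding overlapped-by rehearsal ✓
(onboarding, snapshot): onboarding overlapped-by snapshot ✓
(rehearsal, soundcheck): rehearsal overlapped-by soundcheck ✓
(retro, compaction): retro overlapped-by compaction ✓
(retro, onboarding): retro overlapped-by onboarding ✓
(retro, rehearsal): retro overlapped-by rehearsal ✓
(snapshot, handoff): snapshot overlapped-by handoff ✓
(snapshot, soundcheck): snapshot overlapped-by soundcheck ✓
(triage, lunch): triage overlapped-by lunch ✓
(triage, onboarding): triage overlapped-by onboarding ✓
(triage, retro): triage overlapped-by retro ✓
Count: 18.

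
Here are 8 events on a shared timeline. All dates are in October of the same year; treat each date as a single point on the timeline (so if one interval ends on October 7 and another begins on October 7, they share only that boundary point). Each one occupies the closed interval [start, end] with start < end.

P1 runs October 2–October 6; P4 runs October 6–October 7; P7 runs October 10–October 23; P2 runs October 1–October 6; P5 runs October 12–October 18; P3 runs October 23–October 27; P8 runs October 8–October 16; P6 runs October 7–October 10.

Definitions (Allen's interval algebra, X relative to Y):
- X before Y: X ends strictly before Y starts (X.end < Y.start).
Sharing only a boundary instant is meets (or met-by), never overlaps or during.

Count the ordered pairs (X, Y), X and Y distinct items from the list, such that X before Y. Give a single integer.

Checking all 56 ordered pairs for relation 'before'; matching pairs in alphabetical order:
(P1, P3): P1 before P3 ✓
(P1, P5): P1 before P5 ✓
(P1, P6): P1 before P6 ✓
(P1, P7): P1 before P7 ✓
(P1, P8): P1 before P8 ✓
(P2, P3): P2 before P3 ✓
(P2, P5): P2 before P5 ✓
(P2, P6): P2 before P6 ✓
(P2, P7): P2 before P7 ✓
(P2, P8): P2 before P8 ✓
(P4, P3): P4 before P3 ✓
(P4, P5): P4 before P5 ✓
(P4, P7): P4 before P7 ✓
(P4, P8): P4 before P8 ✓
(P5, P3): P5 before P3 ✓
(P6, P3): P6 before P3 ✓
(P6, P5): P6 before P5 ✓
(P8, P3): P8 before P3 ✓
Count: 18.

18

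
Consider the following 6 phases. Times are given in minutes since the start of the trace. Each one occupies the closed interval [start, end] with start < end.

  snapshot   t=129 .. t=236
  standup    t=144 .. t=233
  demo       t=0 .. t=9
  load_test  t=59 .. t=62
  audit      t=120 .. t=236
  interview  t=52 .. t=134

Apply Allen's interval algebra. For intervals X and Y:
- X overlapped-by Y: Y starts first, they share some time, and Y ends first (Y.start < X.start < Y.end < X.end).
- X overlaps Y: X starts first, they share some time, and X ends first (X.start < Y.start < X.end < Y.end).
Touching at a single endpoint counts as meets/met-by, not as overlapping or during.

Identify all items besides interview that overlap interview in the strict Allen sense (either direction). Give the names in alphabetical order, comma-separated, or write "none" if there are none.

audit, snapshot

Target interview = [t=52, t=134].
audit [t=120, t=236] → overlapped-by → yes.
demo [t=0, t=9] → before → no.
load_test [t=59, t=62] → during → no.
snapshot [t=129, t=236] → overlapped-by → yes.
standup [t=144, t=233] → after → no.
Result: audit, snapshot.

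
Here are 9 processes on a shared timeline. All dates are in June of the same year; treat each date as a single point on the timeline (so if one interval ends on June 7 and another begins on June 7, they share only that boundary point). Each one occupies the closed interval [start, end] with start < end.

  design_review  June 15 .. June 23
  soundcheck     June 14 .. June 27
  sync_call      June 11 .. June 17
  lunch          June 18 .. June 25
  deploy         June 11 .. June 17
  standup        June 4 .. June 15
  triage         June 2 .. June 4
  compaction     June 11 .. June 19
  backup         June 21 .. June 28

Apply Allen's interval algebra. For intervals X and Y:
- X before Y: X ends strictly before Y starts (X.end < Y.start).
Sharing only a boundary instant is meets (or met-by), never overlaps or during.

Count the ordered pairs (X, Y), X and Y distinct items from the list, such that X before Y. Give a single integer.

14

Checking all 72 ordered pairs for relation 'before'; matching pairs in alphabetical order:
(compaction, backup): compaction before backup ✓
(deploy, backup): deploy before backup ✓
(deploy, lunch): deploy before lunch ✓
(standup, backup): standup before backup ✓
(standup, lunch): standup before lunch ✓
(sync_call, backup): sync_call before backup ✓
(sync_call, lunch): sync_call before lunch ✓
(triage, backup): triage before backup ✓
(triage, compaction): triage before compaction ✓
(triage, deploy): triage before deploy ✓
(triage, design_review): triage before design_review ✓
(triage, lunch): triage before lunch ✓
(triage, soundcheck): triage before soundcheck ✓
(triage, sync_call): triage before sync_call ✓
Count: 14.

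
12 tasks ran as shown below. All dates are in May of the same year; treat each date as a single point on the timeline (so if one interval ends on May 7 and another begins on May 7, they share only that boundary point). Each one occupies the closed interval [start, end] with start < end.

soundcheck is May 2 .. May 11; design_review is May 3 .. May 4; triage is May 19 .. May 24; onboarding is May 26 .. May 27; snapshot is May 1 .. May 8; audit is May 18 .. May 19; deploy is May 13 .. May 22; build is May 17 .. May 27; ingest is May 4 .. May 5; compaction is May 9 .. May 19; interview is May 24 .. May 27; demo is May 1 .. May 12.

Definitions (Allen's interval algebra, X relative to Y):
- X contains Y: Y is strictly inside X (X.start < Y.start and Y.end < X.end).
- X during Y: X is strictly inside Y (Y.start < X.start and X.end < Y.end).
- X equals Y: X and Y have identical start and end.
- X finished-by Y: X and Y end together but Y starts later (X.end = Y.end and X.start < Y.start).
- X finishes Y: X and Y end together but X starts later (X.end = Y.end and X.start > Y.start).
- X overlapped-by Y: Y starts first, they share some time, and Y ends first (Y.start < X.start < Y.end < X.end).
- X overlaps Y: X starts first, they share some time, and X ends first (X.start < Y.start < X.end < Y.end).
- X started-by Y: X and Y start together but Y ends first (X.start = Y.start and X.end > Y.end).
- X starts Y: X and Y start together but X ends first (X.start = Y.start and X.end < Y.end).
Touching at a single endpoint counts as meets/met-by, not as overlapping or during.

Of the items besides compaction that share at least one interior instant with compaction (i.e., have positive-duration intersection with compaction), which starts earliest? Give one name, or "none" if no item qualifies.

demo

Target compaction = [May 9, May 19].
audit [May 18, May 19] → finishes → candidate.
build [May 17, May 27] → overlapped-by → candidate.
demo [May 1, May 12] → overlaps → candidate.
deploy [May 13, May 22] → overlapped-by → candidate.
design_review [May 3, May 4] → before → excluded.
ingest [May 4, May 5] → before → excluded.
interview [May 24, May 27] → after → excluded.
onboarding [May 26, May 27] → after → excluded.
snapshot [May 1, May 8] → before → excluded.
soundcheck [May 2, May 11] → overlaps → candidate.
triage [May 19, May 24] → met-by → excluded.
Among candidates, earliest start is May 1 → demo.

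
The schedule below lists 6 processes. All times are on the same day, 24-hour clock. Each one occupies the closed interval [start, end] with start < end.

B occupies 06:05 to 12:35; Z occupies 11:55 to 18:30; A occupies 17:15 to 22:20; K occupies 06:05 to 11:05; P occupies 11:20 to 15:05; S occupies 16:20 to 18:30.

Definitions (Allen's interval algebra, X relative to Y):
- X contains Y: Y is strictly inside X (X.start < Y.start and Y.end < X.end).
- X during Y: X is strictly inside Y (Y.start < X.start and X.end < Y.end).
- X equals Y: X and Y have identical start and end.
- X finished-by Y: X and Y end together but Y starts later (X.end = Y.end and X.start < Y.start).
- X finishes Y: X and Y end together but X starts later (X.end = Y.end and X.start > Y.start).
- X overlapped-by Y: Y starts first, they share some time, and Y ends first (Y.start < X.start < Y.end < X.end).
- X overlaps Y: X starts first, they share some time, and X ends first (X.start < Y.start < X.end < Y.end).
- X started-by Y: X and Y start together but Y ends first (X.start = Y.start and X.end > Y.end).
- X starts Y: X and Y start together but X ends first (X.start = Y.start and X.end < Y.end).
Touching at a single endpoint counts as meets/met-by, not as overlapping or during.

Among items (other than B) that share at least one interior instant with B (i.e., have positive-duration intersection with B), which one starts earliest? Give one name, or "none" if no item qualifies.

K

Target B = [06:05, 12:35].
A [17:15, 22:20] → after → excluded.
K [06:05, 11:05] → starts → candidate.
P [11:20, 15:05] → overlapped-by → candidate.
S [16:20, 18:30] → after → excluded.
Z [11:55, 18:30] → overlapped-by → candidate.
Among candidates, earliest start is 06:05 → K.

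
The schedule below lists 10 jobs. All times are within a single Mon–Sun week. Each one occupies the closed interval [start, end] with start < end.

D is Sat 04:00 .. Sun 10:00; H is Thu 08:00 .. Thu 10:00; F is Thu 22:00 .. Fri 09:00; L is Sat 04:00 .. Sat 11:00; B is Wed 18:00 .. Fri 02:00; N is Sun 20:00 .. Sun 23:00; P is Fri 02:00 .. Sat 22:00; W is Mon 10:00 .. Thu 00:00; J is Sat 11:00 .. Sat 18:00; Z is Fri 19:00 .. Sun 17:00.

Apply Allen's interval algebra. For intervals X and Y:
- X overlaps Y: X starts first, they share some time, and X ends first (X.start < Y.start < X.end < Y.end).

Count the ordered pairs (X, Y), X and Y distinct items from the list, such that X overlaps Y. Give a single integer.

5

Checking all 90 ordered pairs for relation 'overlaps'; matching pairs in alphabetical order:
(B, F): B overlaps F ✓
(F, P): F overlaps P ✓
(P, D): P overlaps D ✓
(P, Z): P overlaps Z ✓
(W, B): W overlaps B ✓
Count: 5.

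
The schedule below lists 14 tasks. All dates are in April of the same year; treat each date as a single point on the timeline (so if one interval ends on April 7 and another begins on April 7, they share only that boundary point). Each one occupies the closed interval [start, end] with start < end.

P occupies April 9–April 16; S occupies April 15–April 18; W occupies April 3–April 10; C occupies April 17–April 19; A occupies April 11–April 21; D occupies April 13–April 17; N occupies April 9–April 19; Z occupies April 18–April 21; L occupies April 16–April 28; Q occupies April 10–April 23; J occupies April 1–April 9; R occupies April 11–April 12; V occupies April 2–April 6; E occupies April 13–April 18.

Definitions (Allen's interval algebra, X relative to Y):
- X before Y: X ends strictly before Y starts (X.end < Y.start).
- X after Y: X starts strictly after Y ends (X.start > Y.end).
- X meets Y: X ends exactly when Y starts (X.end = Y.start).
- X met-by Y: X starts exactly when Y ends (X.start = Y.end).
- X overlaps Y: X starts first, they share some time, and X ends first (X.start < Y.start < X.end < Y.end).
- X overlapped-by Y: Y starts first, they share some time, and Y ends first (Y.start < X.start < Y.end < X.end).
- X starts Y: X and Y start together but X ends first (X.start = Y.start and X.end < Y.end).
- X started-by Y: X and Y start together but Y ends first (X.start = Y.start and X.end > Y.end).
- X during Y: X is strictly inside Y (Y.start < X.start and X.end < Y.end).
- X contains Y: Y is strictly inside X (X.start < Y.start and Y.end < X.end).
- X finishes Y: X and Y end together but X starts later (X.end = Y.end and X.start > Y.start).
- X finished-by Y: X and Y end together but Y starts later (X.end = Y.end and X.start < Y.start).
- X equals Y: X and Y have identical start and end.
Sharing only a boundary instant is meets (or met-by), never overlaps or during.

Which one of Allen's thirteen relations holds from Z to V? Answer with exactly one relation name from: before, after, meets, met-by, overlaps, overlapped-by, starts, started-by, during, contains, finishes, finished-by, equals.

after

Z = [April 18, April 21]; V = [April 2, April 6].
Compare endpoints: Z.start > V.start, Z.start > V.end, Z.end > V.start, Z.end > V.end.
That pattern is 'after'.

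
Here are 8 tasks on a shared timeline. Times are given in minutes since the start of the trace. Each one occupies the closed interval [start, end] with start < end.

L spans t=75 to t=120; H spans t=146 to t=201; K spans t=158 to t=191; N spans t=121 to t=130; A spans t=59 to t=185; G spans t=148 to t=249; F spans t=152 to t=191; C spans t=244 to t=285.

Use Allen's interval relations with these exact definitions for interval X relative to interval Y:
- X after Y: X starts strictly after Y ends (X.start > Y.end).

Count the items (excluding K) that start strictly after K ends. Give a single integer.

1

Target K = [t=158, t=191].
A [t=59, t=185] → overlaps → no.
C [t=244, t=285] → after → counts.
F [t=152, t=191] → finished-by → no.
G [t=148, t=249] → contains → no.
H [t=146, t=201] → contains → no.
L [t=75, t=120] → before → no.
N [t=121, t=130] → before → no.
Total: 1.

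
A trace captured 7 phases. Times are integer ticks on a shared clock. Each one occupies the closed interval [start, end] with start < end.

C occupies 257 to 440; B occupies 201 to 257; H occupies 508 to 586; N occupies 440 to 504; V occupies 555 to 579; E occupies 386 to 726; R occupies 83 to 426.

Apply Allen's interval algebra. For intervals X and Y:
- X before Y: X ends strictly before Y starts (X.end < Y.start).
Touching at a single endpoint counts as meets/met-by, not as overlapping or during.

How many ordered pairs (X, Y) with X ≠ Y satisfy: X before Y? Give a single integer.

Checking all 42 ordered pairs for relation 'before'; matching pairs in alphabetical order:
(B, E): B before E ✓
(B, H): B before H ✓
(B, N): B before N ✓
(B, V): B before V ✓
(C, H): C before H ✓
(C, V): C before V ✓
(N, H): N before H ✓
(N, V): N before V ✓
(R, H): R before H ✓
(R, N): R before N ✓
(R, V): R before V ✓
Count: 11.

11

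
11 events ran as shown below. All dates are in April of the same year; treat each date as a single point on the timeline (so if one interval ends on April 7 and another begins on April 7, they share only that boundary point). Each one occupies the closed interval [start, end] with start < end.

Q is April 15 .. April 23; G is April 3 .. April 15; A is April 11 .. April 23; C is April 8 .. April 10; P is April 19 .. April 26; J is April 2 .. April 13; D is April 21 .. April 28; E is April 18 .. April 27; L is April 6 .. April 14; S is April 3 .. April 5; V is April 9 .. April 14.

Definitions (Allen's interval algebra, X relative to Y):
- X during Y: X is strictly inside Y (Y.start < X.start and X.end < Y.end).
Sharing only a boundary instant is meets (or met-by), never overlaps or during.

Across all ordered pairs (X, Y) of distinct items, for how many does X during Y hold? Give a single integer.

Checking all 110 ordered pairs for relation 'during'; matching pairs in alphabetical order:
(C, G): C during G ✓
(C, J): C during J ✓
(C, L): C during L ✓
(L, G): L during G ✓
(P, E): P during E ✓
(S, J): S during J ✓
(V, G): V during G ✓
Count: 7.

7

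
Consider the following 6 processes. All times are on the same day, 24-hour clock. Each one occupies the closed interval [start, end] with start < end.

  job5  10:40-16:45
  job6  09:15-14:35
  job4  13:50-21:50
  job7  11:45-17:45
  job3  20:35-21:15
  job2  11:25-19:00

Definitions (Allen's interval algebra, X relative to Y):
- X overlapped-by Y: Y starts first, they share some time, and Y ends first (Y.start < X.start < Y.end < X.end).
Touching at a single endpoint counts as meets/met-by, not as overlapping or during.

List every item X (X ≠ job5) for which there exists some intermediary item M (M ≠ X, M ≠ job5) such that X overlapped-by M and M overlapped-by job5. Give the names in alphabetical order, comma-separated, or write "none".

job4

Target job5 = [10:40, 16:45].
Intermediaries M with M overlapped-by job5: job2, job4, job7.
Via job2 — items with X overlapped-by job2: job4.
Via job4 — items with X overlapped-by job4: none.
Via job7 — items with X overlapped-by job7: job4.
Union: job4.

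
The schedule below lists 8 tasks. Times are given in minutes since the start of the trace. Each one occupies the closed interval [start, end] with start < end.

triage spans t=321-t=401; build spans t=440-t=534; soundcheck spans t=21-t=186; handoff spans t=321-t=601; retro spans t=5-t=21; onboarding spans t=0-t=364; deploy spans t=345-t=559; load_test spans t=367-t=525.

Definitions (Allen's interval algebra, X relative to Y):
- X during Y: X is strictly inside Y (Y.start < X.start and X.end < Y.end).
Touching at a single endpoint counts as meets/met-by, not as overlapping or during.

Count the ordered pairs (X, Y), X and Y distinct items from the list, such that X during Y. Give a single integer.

Checking all 56 ordered pairs for relation 'during'; matching pairs in alphabetical order:
(build, deploy): build during deploy ✓
(build, handoff): build during handoff ✓
(deploy, handoff): deploy during handoff ✓
(load_test, deploy): load_test during deploy ✓
(load_test, handoff): load_test during handoff ✓
(retro, onboarding): retro during onboarding ✓
(soundcheck, onboarding): soundcheck during onboarding ✓
Count: 7.

7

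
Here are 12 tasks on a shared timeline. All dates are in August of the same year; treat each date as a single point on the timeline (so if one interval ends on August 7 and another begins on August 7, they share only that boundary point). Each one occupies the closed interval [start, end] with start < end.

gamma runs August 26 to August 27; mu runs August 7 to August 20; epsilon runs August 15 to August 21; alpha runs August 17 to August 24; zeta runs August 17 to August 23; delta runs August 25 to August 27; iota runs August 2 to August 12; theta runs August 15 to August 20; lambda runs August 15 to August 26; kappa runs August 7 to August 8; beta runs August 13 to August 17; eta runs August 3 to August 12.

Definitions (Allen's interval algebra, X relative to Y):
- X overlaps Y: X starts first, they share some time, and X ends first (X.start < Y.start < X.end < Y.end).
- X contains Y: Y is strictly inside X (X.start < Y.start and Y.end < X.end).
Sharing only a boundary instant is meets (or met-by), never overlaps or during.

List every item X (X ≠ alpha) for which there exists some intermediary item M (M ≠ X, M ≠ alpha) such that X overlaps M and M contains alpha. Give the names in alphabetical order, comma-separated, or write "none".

beta, mu

Target alpha = [August 17, August 24].
Intermediaries M with M contains alpha: lambda.
Via lambda — items with X overlaps lambda: beta, mu.
Union: beta, mu.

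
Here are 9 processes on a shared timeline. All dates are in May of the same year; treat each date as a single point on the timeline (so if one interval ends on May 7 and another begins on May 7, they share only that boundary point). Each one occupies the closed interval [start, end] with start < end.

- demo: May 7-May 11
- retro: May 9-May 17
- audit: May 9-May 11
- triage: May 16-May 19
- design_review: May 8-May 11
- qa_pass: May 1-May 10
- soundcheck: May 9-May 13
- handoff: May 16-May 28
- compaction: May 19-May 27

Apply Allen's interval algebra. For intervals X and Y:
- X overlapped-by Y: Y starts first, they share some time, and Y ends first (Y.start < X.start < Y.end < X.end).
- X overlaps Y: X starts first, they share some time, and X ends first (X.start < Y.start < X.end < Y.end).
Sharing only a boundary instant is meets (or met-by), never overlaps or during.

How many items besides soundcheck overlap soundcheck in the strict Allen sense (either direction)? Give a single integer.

Target soundcheck = [May 9, May 13].
audit [May 9, May 11] → starts → no.
compaction [May 19, May 27] → after → no.
demo [May 7, May 11] → overlaps → counts.
design_review [May 8, May 11] → overlaps → counts.
handoff [May 16, May 28] → after → no.
qa_pass [May 1, May 10] → overlaps → counts.
retro [May 9, May 17] → started-by → no.
triage [May 16, May 19] → after → no.
Total: 3.

3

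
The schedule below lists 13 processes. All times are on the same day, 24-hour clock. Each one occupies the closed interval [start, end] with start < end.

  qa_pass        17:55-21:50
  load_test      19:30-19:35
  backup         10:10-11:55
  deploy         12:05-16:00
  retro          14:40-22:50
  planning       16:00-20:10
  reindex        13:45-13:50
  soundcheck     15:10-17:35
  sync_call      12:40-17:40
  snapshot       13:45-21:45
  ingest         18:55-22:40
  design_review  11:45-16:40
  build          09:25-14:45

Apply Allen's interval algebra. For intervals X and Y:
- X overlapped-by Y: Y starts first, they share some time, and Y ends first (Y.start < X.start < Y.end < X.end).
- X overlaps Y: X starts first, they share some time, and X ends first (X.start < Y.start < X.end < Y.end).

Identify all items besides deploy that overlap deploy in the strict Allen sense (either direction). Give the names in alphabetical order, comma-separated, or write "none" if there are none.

build, retro, snapshot, soundcheck, sync_call

Target deploy = [12:05, 16:00].
backup [10:10, 11:55] → before → no.
build [09:25, 14:45] → overlaps → yes.
design_review [11:45, 16:40] → contains → no.
ingest [18:55, 22:40] → after → no.
load_test [19:30, 19:35] → after → no.
planning [16:00, 20:10] → met-by → no.
qa_pass [17:55, 21:50] → after → no.
reindex [13:45, 13:50] → during → no.
retro [14:40, 22:50] → overlapped-by → yes.
snapshot [13:45, 21:45] → overlapped-by → yes.
soundcheck [15:10, 17:35] → overlapped-by → yes.
sync_call [12:40, 17:40] → overlapped-by → yes.
Result: build, retro, snapshot, soundcheck, sync_call.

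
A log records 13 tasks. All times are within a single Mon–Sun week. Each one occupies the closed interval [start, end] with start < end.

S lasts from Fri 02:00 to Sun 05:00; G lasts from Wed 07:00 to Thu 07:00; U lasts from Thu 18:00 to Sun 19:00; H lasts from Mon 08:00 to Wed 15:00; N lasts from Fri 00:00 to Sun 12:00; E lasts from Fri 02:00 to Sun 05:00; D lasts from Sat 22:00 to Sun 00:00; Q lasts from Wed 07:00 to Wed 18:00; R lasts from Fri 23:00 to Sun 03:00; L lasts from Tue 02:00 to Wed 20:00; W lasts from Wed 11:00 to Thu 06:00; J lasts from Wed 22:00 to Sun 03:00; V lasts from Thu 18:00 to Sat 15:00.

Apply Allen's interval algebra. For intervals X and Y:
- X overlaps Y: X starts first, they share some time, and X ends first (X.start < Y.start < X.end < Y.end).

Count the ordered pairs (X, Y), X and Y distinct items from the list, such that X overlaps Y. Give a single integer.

Checking all 156 ordered pairs for relation 'overlaps'; matching pairs in alphabetical order:
(G, J): G overlaps J ✓
(H, G): H overlaps G ✓
(H, L): H overlaps L ✓
(H, Q): H overlaps Q ✓
(H, W): H overlaps W ✓
(J, E): J overlaps E ✓
(J, N): J overlaps N ✓
(J, S): J overlaps S ✓
(J, U): J overlaps U ✓
(L, G): L overlaps G ✓
(L, W): L overlaps W ✓
(Q, W): Q overlaps W ✓
(V, E): V overlaps E ✓
(V, N): V overlaps N ✓
(V, R): V overlaps R ✓
(V, S): V overlaps S ✓
(W, J): W overlaps J ✓
Count: 17.

17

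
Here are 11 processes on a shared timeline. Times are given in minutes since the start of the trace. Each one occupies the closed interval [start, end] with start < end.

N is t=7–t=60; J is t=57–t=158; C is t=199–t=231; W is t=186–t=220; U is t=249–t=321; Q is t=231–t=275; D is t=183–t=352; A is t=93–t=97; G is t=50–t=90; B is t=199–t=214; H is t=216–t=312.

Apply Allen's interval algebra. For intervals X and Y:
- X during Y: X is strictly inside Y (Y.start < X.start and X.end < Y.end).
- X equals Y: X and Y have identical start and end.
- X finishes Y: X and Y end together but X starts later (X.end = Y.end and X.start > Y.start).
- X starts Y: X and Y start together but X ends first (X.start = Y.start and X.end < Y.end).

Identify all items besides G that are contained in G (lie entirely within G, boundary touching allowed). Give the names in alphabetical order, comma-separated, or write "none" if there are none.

none

Target G = [t=50, t=90].
A [t=93, t=97] → after → no.
B [t=199, t=214] → after → no.
C [t=199, t=231] → after → no.
D [t=183, t=352] → after → no.
H [t=216, t=312] → after → no.
J [t=57, t=158] → overlapped-by → no.
N [t=7, t=60] → overlaps → no.
Q [t=231, t=275] → after → no.
U [t=249, t=321] → after → no.
W [t=186, t=220] → after → no.
Result: none.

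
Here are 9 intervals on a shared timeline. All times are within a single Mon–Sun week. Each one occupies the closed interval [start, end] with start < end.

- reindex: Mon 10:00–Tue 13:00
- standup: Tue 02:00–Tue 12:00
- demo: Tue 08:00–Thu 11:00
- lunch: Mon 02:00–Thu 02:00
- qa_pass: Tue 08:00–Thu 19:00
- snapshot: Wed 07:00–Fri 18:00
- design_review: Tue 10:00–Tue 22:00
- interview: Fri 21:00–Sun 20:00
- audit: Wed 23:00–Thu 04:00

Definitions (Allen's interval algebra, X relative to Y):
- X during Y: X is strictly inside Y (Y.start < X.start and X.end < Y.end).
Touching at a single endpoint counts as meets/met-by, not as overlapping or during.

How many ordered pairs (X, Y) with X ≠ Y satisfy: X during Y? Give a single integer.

9

Checking all 72 ordered pairs for relation 'during'; matching pairs in alphabetical order:
(audit, demo): audit during demo ✓
(audit, qa_pass): audit during qa_pass ✓
(audit, snapshot): audit during snapshot ✓
(design_review, demo): design_review during demo ✓
(design_review, lunch): design_review during lunch ✓
(design_review, qa_pass): design_review during qa_pass ✓
(reindex, lunch): reindex during lunch ✓
(standup, lunch): standup during lunch ✓
(standup, reindex): standup during reindex ✓
Count: 9.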